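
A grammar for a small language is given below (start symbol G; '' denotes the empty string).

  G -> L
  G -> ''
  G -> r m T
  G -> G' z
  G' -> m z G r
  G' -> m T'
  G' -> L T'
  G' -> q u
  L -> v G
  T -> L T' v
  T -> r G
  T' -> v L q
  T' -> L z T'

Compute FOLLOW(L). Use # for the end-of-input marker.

In G -> L: L is at the end, add FOLLOW(G) = { #, q, r, v, z }.
In G' -> L T': add FIRST(T') = { v }.
In T -> L T' v: add FIRST(T' v) = { v }.
In T' -> v L q: add FIRST(q) = { q }.
In T' -> L z T': add FIRST(z T') = { z }.
Union: FOLLOW(L) = { #, q, r, v, z }.

{ #, q, r, v, z }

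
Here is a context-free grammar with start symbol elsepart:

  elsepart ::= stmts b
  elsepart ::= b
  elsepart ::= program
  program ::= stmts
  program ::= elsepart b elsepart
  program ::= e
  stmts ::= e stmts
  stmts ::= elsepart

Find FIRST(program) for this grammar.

{ b, e }

From program ::= stmts: add FIRST(stmts) = { b, e }.
From program ::= elsepart b elsepart: add FIRST(elsepart) = { b, e }.
program ::= e contributes {e}.
Union: FIRST(program) = { b, e }.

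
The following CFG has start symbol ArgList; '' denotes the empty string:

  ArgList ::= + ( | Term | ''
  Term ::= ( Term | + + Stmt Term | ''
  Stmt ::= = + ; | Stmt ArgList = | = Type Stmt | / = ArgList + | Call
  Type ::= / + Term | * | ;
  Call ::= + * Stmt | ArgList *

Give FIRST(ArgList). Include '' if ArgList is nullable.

{ (, +, '' }

ArgList ::= + ( contributes {+}.
From ArgList ::= Term: add FIRST(Term) = { (, +, '' } (including '' since Term is nullable).
ArgList ::= '' contributes ''.
Union: FIRST(ArgList) = { (, +, '' }.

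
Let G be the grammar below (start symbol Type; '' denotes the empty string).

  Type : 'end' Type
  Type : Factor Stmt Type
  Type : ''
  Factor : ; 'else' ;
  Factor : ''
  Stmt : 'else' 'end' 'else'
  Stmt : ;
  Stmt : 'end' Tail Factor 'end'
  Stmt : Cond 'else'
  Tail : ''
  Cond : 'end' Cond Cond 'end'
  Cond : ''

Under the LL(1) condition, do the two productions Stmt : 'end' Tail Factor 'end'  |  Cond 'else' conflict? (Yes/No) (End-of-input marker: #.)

FIRST('end' Tail Factor 'end') = { 'end' } and FIRST(Cond 'else') = { 'else', 'end' }.
Both contain 'end', so the two alternatives are not disjoint — LL(1) conflict.

Yes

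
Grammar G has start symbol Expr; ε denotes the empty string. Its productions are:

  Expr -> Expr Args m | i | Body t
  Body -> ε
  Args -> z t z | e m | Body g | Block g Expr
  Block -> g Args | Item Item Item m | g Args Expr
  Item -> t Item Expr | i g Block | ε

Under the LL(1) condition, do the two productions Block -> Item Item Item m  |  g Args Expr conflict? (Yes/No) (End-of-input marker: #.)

No

FIRST(Item Item Item m) = { i, m, t } and FIRST(g Args Expr) = { g }.
The FIRST sets are disjoint and neither alternative is nullable — no conflict.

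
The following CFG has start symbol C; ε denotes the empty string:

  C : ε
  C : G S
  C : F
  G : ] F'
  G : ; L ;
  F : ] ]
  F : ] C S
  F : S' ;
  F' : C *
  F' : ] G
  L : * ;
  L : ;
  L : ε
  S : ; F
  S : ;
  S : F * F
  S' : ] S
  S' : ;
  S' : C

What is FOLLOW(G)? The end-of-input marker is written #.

In C : G S: add FIRST(S) = { ;, ] }.
In F' : ] G: G is at the end, add FOLLOW(F') = { ;, ] }.
Union: FOLLOW(G) = { ;, ] }.

{ ;, ] }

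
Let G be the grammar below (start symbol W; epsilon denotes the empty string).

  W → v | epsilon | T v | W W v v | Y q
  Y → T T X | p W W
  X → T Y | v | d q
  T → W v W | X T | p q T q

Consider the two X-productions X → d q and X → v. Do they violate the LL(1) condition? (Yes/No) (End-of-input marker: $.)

FIRST(d q) = { d } and FIRST(v) = { v }.
The FIRST sets are disjoint and neither alternative is nullable — no conflict.

No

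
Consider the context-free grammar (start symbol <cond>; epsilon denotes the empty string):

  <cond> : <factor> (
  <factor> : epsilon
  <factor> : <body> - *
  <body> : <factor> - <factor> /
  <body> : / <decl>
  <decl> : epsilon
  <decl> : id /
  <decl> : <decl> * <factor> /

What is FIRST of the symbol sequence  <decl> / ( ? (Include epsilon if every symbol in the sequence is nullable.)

{ *, /, id }

Add FIRST(<decl>)\{epsilon} = { *, id }; <decl> is nullable, continue.
/ is a terminal; add {/} and stop.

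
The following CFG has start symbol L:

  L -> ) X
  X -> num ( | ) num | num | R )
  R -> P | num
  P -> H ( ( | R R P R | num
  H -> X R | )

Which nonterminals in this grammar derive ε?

{ } (none)

No nonterminal has an empty production or an RHS whose symbols are all nullable.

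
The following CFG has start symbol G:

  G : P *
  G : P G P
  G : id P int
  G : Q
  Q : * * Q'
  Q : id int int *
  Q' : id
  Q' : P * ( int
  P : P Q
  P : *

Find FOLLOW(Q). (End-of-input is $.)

In G : Q: Q is at the end, add FOLLOW(G) = { $, * }.
In P : P Q: Q is at the end, add FOLLOW(P) = { $, *, id, int }.
Union: FOLLOW(Q) = { $, *, id, int }.

{ $, *, id, int }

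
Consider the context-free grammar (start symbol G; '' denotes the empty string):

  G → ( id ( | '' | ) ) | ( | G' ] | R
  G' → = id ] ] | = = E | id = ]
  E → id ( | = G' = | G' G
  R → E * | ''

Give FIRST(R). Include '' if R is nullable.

From R → E *: add FIRST(E) = { =, id }.
R → '' contributes ''.
Union: FIRST(R) = { =, id, '' }.

{ =, id, '' }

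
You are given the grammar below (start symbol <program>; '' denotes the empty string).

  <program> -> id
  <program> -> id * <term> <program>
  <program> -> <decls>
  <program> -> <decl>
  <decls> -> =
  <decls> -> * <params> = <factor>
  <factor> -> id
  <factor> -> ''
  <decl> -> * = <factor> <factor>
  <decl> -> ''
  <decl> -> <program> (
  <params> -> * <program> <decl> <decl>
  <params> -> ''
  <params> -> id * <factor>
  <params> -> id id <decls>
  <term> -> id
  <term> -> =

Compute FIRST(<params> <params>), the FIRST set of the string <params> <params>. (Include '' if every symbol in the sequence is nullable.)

{ *, id, '' }

Add FIRST(<params>)\{''} = { *, id }; <params> is nullable, continue.
Add FIRST(<params>)\{''} = { *, id }; <params> is nullable, continue.
Every symbol is nullable, so include ''.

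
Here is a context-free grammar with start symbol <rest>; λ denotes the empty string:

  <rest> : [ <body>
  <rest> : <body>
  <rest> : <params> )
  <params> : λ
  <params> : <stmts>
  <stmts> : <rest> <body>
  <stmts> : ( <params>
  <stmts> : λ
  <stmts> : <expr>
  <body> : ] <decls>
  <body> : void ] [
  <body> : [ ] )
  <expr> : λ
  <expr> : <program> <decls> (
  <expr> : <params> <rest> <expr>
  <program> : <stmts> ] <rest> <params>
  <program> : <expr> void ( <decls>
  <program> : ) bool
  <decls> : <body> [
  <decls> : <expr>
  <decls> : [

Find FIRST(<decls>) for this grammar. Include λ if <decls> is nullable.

From <decls> : <body> [: add FIRST(<body>) = { [, ], void }.
From <decls> : <expr>: add FIRST(<expr>) = { (, ), [, ], void, λ } (including λ since <expr> is nullable).
<decls> : [ contributes {[}.
Union: FIRST(<decls>) = { (, ), [, ], void, λ }.

{ (, ), [, ], void, λ }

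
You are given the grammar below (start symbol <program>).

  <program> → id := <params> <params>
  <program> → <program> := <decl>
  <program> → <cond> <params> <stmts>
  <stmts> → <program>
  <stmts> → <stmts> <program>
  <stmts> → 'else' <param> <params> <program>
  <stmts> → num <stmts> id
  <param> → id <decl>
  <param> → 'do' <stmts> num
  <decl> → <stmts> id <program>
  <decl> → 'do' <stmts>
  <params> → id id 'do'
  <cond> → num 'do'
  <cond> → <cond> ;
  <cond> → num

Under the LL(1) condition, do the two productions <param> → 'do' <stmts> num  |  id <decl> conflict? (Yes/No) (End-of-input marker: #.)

No

FIRST('do' <stmts> num) = { 'do' } and FIRST(id <decl>) = { id }.
The FIRST sets are disjoint and neither alternative is nullable — no conflict.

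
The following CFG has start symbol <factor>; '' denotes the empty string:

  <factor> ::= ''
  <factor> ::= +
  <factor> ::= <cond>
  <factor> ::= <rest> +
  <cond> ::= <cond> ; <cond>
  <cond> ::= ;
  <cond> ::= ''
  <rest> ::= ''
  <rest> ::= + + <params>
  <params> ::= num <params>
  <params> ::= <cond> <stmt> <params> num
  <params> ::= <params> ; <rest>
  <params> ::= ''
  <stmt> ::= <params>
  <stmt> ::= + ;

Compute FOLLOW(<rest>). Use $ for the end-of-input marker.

{ +, ;, num }

In <factor> ::= <rest> +: add FIRST(+) = { + }.
In <params> ::= <params> ; <rest>: <rest> is at the end, add FOLLOW(<params>) = { +, ;, num }.
Union: FOLLOW(<rest>) = { +, ;, num }.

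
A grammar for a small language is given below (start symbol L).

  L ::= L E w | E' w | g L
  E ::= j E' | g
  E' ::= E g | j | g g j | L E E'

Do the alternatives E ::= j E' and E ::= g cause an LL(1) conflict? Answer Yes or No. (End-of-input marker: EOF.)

No

FIRST(j E') = { j } and FIRST(g) = { g }.
The FIRST sets are disjoint and neither alternative is nullable — no conflict.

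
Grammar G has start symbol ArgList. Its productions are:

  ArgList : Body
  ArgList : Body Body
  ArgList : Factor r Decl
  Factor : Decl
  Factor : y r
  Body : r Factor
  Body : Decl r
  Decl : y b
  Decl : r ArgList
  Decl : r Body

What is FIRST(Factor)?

{ r, y }

From Factor : Decl: add FIRST(Decl) = { r, y }.
Factor : y r contributes {y}.
Union: FIRST(Factor) = { r, y }.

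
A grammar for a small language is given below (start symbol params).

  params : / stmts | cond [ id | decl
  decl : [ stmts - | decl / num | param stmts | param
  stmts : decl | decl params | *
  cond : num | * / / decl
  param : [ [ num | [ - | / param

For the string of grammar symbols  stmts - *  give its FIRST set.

{ *, /, [ }

Add FIRST(stmts) = { *, /, [ }; stmts is not nullable, stop.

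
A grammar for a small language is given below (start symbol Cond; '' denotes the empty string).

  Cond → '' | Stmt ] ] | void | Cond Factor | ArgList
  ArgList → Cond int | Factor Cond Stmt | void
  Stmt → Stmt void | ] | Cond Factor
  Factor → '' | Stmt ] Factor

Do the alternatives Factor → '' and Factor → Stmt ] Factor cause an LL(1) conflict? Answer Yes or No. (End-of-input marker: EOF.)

FIRST('') = { '' } and FIRST(Stmt ] Factor) = { ], int, void }.
The first alternative is nullable and FOLLOW(Factor) = { EOF, ], int, void } shares ] with FIRST of the second — conflict.

Yes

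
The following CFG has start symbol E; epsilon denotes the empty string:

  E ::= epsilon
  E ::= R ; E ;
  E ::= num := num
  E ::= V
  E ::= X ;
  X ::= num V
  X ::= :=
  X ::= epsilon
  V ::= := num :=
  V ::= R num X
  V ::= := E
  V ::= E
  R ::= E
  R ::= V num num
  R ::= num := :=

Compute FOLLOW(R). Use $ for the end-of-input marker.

{ ;, num }

In E ::= R ; E ;: add FIRST(; E ;) = { ; }.
In V ::= R num X: add FIRST(num X) = { num }.
Union: FOLLOW(R) = { ;, num }.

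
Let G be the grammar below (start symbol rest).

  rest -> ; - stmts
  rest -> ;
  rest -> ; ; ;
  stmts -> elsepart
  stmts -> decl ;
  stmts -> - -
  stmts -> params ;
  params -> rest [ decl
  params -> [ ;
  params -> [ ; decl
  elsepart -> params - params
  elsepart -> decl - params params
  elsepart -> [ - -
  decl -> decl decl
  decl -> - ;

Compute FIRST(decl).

From decl -> decl decl: add FIRST(decl) = { - }.
decl -> - ; contributes {-}.
Union: FIRST(decl) = { - }.

{ - }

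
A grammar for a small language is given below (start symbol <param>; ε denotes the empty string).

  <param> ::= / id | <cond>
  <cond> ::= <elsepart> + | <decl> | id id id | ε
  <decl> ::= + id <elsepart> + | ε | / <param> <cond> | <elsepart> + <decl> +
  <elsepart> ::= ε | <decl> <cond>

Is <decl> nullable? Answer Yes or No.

Yes

<decl> has an ε-production, so <decl> ⇒ ε.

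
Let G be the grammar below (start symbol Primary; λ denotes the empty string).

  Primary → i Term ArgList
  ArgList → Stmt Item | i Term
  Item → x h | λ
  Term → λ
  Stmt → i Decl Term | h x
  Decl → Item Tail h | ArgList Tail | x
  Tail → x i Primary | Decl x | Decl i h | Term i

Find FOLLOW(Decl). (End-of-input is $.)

In Stmt → i Decl Term: add FIRST(Term)\{λ} = {  }.
  Since Term is nullable, also add FOLLOW(Stmt) = { $, h, i, x }.
In Tail → Decl x: add FIRST(x) = { x }.
In Tail → Decl i h: add FIRST(i h) = { i }.
Union: FOLLOW(Decl) = { $, h, i, x }.

{ $, h, i, x }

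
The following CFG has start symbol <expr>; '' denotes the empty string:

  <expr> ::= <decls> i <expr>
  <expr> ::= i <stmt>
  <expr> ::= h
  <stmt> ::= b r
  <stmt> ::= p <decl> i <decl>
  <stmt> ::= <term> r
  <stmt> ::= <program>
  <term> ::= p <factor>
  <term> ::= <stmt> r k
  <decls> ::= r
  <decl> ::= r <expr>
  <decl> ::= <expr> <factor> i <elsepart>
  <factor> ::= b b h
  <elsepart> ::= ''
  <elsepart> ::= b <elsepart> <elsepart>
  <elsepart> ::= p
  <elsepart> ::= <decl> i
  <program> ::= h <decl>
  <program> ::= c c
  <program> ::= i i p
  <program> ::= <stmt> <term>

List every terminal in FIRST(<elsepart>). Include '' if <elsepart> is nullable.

<elsepart> ::= '' contributes ''.
<elsepart> ::= b <elsepart> <elsepart> contributes {b}.
<elsepart> ::= p contributes {p}.
From <elsepart> ::= <decl> i: add FIRST(<decl>) = { h, i, r }.
Union: FIRST(<elsepart>) = { b, h, i, p, r, '' }.

{ b, h, i, p, r, '' }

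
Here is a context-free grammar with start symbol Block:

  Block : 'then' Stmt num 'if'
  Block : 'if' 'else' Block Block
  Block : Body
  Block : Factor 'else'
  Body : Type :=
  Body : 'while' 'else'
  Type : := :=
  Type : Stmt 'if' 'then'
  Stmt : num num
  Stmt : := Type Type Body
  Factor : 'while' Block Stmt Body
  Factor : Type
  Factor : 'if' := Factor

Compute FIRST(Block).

Block : 'then' Stmt num 'if' contributes {'then'}.
Block : 'if' 'else' Block Block contributes {'if'}.
From Block : Body: add FIRST(Body) = { 'while', :=, num }.
From Block : Factor 'else': add FIRST(Factor) = { 'if', 'while', :=, num }.
Union: FIRST(Block) = { 'if', 'then', 'while', :=, num }.

{ 'if', 'then', 'while', :=, num }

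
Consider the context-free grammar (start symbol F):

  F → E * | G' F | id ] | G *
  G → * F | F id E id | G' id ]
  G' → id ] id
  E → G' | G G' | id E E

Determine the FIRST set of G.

G → * F contributes {*}.
From G → F id E id: add FIRST(F) = { *, id }.
From G → G' id ]: add FIRST(G') = { id }.
Union: FIRST(G) = { *, id }.

{ *, id }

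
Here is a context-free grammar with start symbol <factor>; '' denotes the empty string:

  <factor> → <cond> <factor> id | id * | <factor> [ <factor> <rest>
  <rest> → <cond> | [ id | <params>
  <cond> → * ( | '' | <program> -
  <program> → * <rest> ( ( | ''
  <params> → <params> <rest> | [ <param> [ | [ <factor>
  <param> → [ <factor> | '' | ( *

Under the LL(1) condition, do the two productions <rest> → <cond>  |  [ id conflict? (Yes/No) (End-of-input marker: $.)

Yes

FIRST(<cond>) = { *, -, '' } and FIRST([ id) = { [ }.
The first alternative is nullable and FOLLOW(<rest>) = { $, (, *, -, [, id } shares [ with FIRST of the second — conflict.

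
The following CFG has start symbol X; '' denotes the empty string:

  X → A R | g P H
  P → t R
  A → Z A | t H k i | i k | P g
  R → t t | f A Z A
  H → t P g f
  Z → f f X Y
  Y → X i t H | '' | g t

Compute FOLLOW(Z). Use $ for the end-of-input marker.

{ f, i, t }

In A → Z A: add FIRST(A) = { f, i, t }.
In R → f A Z A: add FIRST(A) = { f, i, t }.
Union: FOLLOW(Z) = { f, i, t }.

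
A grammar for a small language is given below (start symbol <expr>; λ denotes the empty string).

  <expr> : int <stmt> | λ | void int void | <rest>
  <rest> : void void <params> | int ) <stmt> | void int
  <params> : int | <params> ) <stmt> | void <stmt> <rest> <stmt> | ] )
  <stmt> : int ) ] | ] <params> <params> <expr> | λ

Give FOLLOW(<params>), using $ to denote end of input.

{ $, ), ], int, void }

In <rest> : void void <params>: <params> is at the end, add FOLLOW(<rest>) = { $, ), ], int, void }.
In <params> : <params> ) <stmt>: add FIRST() <stmt>) = { ) }.
In <stmt> : ] <params> <params> <expr>: add FIRST(<params> <expr>) = { ], int, void }.
In <stmt> : ] <params> <params> <expr>: add FIRST(<expr>)\{λ} = { int, void }.
  Since <expr> is nullable, also add FOLLOW(<stmt>) = { $, ), ], int, void }.
Union: FOLLOW(<params>) = { $, ), ], int, void }.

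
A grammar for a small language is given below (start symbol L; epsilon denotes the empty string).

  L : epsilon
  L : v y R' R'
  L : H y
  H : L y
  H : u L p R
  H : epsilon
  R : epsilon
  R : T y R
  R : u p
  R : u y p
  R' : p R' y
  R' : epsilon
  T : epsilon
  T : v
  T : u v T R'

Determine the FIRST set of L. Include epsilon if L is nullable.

L : epsilon contributes epsilon.
L : v y R' R' contributes {v}.
From L : H y: H nullable, take FIRST(H) ∪ {y} = { u, v, y }.
Union: FIRST(L) = { u, v, y, epsilon }.

{ u, v, y, epsilon }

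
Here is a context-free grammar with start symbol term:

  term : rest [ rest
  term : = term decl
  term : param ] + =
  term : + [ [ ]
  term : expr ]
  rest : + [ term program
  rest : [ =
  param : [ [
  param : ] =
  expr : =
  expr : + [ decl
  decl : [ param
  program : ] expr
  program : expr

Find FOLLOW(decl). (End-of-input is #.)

In term : = term decl: decl is at the end, add FOLLOW(term) = { #, +, =, [, ] }.
In expr : + [ decl: decl is at the end, add FOLLOW(expr) = { #, +, =, [, ] }.
Union: FOLLOW(decl) = { #, +, =, [, ] }.

{ #, +, =, [, ] }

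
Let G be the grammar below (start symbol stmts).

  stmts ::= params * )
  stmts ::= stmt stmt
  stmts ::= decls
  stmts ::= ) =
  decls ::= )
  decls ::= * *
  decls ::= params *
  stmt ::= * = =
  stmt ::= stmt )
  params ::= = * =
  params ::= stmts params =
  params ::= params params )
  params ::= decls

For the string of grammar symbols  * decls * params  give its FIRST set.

{ * }

* is a terminal; add {*} and stop.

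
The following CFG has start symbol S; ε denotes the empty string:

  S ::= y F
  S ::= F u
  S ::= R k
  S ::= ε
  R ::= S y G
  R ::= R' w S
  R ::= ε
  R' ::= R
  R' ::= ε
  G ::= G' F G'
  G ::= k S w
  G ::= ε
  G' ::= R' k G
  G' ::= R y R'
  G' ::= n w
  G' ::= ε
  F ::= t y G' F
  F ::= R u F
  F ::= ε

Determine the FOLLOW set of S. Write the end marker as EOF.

{ EOF, k, n, t, u, w, y }

S is the start symbol, so EOF ∈ FOLLOW(S).
In R ::= S y G: add FIRST(y G) = { y }.
In R ::= R' w S: S is at the end, add FOLLOW(R) = { EOF, k, n, t, u, w, y }.
In G ::= k S w: add FIRST(w) = { w }.
Union: FOLLOW(S) = { EOF, k, n, t, u, w, y }.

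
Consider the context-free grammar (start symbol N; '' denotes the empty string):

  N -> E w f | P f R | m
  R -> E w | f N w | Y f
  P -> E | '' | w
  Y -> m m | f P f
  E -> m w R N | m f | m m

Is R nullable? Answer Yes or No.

No

Nullable nonterminals: P.
No production of R has an RHS whose symbols are all nullable, so R is not nullable.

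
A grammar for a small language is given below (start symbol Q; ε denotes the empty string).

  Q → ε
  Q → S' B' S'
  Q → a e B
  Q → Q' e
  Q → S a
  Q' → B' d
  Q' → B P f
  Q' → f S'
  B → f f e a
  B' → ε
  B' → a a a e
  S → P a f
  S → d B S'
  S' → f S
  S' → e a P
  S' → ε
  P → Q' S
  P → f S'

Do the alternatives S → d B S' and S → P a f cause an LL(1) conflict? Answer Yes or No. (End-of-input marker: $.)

Yes

FIRST(d B S') = { d } and FIRST(P a f) = { a, d, f }.
Both contain d, so the two alternatives are not disjoint — LL(1) conflict.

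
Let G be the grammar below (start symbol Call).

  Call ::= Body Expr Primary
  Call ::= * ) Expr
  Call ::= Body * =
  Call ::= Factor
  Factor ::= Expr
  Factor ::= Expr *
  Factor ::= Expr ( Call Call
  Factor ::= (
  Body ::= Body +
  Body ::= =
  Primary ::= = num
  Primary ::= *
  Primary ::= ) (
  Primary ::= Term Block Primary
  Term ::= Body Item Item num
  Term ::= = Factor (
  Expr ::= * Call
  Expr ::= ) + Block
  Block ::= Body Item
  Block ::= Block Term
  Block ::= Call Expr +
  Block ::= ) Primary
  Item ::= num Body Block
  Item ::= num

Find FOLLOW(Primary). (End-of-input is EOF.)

{ EOF, (, ), *, +, =, num }

In Call ::= Body Expr Primary: Primary is at the end, add FOLLOW(Call) = { EOF, (, ), *, +, = }.
In Primary ::= Term Block Primary: Primary is at the end, add FOLLOW(Primary) = { EOF, (, ), *, +, =, num }.
In Block ::= ) Primary: Primary is at the end, add FOLLOW(Block) = { EOF, (, ), *, +, =, num }.
Union: FOLLOW(Primary) = { EOF, (, ), *, +, =, num }.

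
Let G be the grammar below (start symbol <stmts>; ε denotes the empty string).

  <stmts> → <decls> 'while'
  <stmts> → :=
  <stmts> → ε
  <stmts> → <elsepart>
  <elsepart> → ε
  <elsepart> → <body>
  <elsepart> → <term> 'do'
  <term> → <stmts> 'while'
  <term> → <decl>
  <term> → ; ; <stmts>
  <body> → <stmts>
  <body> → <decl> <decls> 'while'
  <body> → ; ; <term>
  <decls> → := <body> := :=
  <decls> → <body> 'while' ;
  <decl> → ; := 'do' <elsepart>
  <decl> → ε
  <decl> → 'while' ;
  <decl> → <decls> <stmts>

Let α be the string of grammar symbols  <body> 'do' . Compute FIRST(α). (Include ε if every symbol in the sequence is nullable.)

Add FIRST(<body>)\{ε} = { 'do', 'while', :=, ; }; <body> is nullable, continue.
'do' is a terminal; add {'do'} and stop.

{ 'do', 'while', :=, ; }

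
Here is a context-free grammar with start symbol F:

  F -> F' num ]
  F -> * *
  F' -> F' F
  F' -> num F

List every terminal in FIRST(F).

{ *, num }

From F -> F' num ]: add FIRST(F') = { num }.
F -> * * contributes {*}.
Union: FIRST(F) = { *, num }.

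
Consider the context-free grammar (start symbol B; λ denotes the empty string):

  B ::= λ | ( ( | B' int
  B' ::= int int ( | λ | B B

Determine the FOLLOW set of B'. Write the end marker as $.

In B ::= B' int: add FIRST(int) = { int }.
Union: FOLLOW(B') = { int }.

{ int }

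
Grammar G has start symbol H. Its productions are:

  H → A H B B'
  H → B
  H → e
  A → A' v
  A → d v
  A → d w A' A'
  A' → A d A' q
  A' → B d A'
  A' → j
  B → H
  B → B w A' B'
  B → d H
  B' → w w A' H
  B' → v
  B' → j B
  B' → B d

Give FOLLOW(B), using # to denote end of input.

In H → A H B B': add FIRST(B') = { d, e, j, v, w }.
In H → B: B is at the end, add FOLLOW(H) = { #, d, e, j, v, w }.
In A' → B d A': add FIRST(d A') = { d }.
In B → B w A' B': add FIRST(w A' B') = { w }.
In B' → j B: B is at the end, add FOLLOW(B') = { #, d, e, j, v, w }.
In B' → B d: add FIRST(d) = { d }.
Union: FOLLOW(B) = { #, d, e, j, v, w }.

{ #, d, e, j, v, w }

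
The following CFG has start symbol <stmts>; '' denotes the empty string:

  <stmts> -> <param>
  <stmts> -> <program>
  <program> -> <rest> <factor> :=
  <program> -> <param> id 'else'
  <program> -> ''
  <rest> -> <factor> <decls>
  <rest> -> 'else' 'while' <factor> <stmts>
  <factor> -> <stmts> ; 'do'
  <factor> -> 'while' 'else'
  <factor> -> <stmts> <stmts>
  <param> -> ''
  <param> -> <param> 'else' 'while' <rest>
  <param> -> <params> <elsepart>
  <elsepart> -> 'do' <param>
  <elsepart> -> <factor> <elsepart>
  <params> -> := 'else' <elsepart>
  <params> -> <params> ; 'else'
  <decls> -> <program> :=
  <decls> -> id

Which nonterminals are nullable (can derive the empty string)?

Directly nullable (have an ''-production): <program>, <param>.
<factor> -> <stmts> <stmts> with every symbol nullable, so <factor> is nullable.
<stmts> -> <param> with every symbol nullable, so <stmts> is nullable.
No other nonterminal has a production whose RHS symbols are all nullable.

{ <factor>, <param>, <program>, <stmts> }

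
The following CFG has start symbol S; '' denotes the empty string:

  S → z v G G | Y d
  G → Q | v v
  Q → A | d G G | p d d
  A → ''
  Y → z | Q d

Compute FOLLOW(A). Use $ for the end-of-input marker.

{ $, d, p, v }

In Q → A: A is at the end, add FOLLOW(Q) = { $, d, p, v }.
Union: FOLLOW(A) = { $, d, p, v }.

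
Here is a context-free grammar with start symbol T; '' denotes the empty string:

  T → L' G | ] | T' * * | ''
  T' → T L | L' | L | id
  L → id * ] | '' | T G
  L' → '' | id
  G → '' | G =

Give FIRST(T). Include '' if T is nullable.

{ *, =, ], id, '' }

From T → L' G: L', G nullable, take FIRST(L') ∪ FIRST(G) = { =, id }; also '' since the whole RHS is nullable.
T → ] contributes {]}.
From T → T' * *: T' nullable, take FIRST(T') ∪ {*} = { *, =, ], id }.
T → '' contributes ''.
Union: FIRST(T) = { *, =, ], id, '' }.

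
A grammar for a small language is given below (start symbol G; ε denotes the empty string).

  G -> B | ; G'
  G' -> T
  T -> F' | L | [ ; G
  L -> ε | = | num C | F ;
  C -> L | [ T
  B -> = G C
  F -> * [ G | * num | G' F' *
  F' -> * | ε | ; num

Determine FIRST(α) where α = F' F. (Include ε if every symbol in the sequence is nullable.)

Add FIRST(F')\{ε} = { *, ; }; F' is nullable, continue.
Add FIRST(F) = { *, ;, =, [, num }; F is not nullable, stop.

{ *, ;, =, [, num }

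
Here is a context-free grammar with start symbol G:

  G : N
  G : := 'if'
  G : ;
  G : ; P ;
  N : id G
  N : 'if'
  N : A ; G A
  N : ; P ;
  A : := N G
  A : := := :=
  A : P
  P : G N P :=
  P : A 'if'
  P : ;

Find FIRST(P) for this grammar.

From P : G N P :=: add FIRST(G) = { 'if', :=, ;, id }.
From P : A 'if': add FIRST(A) = { 'if', :=, ;, id }.
P : ; contributes {;}.
Union: FIRST(P) = { 'if', :=, ;, id }.

{ 'if', :=, ;, id }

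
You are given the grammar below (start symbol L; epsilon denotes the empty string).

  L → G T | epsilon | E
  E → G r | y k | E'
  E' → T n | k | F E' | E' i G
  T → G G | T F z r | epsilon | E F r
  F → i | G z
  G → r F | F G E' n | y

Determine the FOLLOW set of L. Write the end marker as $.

{ $ }

L is the start symbol, so $ ∈ FOLLOW(L).
Union: FOLLOW(L) = { $ }.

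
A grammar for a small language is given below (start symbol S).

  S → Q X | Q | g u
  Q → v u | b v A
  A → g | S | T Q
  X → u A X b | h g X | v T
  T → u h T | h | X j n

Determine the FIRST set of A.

{ b, g, h, u, v }

A → g contributes {g}.
From A → S: add FIRST(S) = { b, g, v }.
From A → T Q: add FIRST(T) = { h, u, v }.
Union: FIRST(A) = { b, g, h, u, v }.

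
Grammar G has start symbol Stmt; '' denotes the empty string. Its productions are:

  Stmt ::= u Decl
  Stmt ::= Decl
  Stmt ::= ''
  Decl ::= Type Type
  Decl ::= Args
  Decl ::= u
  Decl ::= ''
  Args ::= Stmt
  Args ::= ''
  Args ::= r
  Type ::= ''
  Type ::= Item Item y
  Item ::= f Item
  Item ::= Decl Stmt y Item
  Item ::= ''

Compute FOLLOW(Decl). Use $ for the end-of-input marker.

In Stmt ::= u Decl: Decl is at the end, add FOLLOW(Stmt) = { $, f, r, u, y }.
In Stmt ::= Decl: Decl is at the end, add FOLLOW(Stmt) = { $, f, r, u, y }.
In Item ::= Decl Stmt y Item: add FIRST(Stmt y Item) = { f, r, u, y }.
Union: FOLLOW(Decl) = { $, f, r, u, y }.

{ $, f, r, u, y }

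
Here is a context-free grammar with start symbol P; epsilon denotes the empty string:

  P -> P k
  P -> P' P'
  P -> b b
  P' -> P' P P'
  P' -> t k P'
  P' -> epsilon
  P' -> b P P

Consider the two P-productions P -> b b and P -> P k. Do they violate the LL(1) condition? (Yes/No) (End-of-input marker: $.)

Yes

FIRST(b b) = { b } and FIRST(P k) = { b, k, t }.
Both contain b, so the two alternatives are not disjoint — LL(1) conflict.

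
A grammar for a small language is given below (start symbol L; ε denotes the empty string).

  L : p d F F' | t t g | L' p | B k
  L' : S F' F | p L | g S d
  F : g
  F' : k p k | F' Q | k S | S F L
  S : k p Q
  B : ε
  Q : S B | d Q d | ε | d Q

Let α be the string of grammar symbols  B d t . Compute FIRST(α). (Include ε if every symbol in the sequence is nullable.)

{ d }

Add FIRST(B)\{ε} = {  }; B is nullable, continue.
d is a terminal; add {d} and stop.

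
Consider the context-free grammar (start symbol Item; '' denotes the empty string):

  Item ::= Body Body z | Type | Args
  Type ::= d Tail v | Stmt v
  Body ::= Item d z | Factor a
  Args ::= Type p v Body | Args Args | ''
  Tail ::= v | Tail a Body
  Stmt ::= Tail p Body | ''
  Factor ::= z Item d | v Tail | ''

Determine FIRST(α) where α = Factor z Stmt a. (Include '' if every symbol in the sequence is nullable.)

Add FIRST(Factor)\{''} = { v, z }; Factor is nullable, continue.
z is a terminal; add {z} and stop.

{ v, z }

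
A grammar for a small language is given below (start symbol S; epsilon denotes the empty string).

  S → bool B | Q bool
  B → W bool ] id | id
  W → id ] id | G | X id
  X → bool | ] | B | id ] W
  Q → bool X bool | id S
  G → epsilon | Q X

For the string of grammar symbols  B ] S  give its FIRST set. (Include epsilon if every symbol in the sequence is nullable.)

Add FIRST(B) = { ], bool, id }; B is not nullable, stop.

{ ], bool, id }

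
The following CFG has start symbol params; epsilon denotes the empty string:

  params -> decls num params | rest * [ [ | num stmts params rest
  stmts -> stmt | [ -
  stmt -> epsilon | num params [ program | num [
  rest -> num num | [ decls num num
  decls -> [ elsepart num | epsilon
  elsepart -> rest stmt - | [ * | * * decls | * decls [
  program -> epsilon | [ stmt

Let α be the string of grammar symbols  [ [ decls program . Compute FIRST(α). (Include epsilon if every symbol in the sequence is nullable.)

{ [ }

[ is a terminal; add {[} and stop.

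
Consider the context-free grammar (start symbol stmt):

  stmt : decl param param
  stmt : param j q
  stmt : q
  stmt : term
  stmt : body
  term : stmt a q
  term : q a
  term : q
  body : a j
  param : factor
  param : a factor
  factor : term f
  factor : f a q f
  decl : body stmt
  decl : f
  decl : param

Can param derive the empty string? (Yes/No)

No nonterminal in this grammar is nullable.
No production of param has an RHS whose symbols are all nullable, so param is not nullable.

No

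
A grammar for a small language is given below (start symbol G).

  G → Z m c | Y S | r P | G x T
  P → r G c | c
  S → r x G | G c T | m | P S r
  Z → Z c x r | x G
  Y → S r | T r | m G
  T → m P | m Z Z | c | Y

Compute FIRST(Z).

From Z → Z c x r: add FIRST(Z) = { x }.
Z → x G contributes {x}.
Union: FIRST(Z) = { x }.

{ x }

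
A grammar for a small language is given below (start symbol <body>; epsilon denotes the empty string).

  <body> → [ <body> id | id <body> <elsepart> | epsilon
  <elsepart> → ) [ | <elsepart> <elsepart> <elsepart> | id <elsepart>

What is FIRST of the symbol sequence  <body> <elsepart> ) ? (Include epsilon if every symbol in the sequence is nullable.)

Add FIRST(<body>)\{epsilon} = { [, id }; <body> is nullable, continue.
Add FIRST(<elsepart>) = { ), id }; <elsepart> is not nullable, stop.

{ ), [, id }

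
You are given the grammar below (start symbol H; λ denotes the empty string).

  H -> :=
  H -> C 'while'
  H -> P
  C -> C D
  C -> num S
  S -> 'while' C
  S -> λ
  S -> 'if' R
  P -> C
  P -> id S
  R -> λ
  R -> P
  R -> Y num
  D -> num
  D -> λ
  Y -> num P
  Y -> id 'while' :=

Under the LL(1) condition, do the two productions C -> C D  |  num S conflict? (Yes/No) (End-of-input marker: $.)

FIRST(C D) = { num } and FIRST(num S) = { num }.
Both contain num, so the two alternatives are not disjoint — LL(1) conflict.

Yes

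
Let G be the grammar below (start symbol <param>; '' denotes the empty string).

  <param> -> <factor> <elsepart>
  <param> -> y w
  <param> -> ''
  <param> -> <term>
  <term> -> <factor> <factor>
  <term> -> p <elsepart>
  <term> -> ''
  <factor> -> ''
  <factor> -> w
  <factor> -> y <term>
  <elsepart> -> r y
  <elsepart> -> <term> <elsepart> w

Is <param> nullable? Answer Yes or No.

<param> has an ''-production, so <param> ⇒ ''.

Yes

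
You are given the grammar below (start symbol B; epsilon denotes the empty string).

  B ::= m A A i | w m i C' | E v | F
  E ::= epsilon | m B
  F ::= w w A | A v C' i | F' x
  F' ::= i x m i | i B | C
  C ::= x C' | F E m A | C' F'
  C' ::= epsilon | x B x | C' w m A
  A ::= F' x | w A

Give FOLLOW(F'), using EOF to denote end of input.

{ x }

In F ::= F' x: add FIRST(x) = { x }.
In C ::= C' F': F' is at the end, add FOLLOW(C) = { x }.
In A ::= F' x: add FIRST(x) = { x }.
Union: FOLLOW(F') = { x }.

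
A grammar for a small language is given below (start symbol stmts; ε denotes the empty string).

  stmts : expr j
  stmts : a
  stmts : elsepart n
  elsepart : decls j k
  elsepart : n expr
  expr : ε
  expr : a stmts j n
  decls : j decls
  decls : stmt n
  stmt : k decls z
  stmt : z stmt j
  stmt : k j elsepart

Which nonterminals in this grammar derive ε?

{ expr }

Directly nullable (have an ε-production): expr.
No other nonterminal has a production whose RHS symbols are all nullable.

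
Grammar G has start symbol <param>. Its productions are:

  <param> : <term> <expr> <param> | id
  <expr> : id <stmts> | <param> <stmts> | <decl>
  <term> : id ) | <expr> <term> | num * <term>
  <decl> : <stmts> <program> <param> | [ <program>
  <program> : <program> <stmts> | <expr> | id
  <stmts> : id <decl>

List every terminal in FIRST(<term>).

<term> : id ) contributes {id}.
From <term> : <expr> <term>: add FIRST(<expr>) = { [, id, num }.
<term> : num * <term> contributes {num}.
Union: FIRST(<term>) = { [, id, num }.

{ [, id, num }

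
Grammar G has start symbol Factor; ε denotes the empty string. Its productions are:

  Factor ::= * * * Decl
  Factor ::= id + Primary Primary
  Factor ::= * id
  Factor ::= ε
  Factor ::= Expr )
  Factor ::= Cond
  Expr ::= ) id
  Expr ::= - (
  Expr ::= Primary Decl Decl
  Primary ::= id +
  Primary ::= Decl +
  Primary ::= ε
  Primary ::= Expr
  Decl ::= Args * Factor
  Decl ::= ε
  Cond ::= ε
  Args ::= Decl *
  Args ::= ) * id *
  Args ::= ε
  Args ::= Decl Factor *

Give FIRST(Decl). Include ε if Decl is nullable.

{ ), *, +, -, id, ε }

From Decl ::= Args * Factor: Args nullable, take FIRST(Args) ∪ {*} = { ), *, +, -, id }.
Decl ::= ε contributes ε.
Union: FIRST(Decl) = { ), *, +, -, id, ε }.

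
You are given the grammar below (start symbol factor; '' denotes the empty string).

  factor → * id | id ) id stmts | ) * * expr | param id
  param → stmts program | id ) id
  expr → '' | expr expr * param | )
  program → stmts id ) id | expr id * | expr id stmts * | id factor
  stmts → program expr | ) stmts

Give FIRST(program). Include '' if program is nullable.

{ ), *, id }

From program → stmts id ) id: add FIRST(stmts) = { ), *, id }.
From program → expr id *: expr nullable, take FIRST(expr) ∪ {id} = { ), *, id }.
From program → expr id stmts *: expr nullable, take FIRST(expr) ∪ {id} = { ), *, id }.
program → id factor contributes {id}.
Union: FIRST(program) = { ), *, id }.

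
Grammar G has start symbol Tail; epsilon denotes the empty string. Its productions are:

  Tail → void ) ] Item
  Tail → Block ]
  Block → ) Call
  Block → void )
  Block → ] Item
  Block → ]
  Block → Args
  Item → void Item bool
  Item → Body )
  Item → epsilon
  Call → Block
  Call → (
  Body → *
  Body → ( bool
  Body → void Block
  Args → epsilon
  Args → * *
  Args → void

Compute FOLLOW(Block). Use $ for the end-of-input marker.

{ ), ] }

In Tail → Block ]: add FIRST(]) = { ] }.
In Call → Block: Block is at the end, add FOLLOW(Call) = { ), ] }.
In Body → void Block: Block is at the end, add FOLLOW(Body) = { ) }.
Union: FOLLOW(Block) = { ), ] }.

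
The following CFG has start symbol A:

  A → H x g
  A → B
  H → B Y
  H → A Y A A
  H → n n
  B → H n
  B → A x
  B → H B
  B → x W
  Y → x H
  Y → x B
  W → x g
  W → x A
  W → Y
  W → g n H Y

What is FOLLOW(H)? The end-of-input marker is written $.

In A → H x g: add FIRST(x g) = { x }.
In B → H n: add FIRST(n) = { n }.
In B → H B: add FIRST(B) = { n, x }.
In Y → x H: H is at the end, add FOLLOW(Y) = { $, n, x }.
In W → g n H Y: add FIRST(Y) = { x }.
Union: FOLLOW(H) = { $, n, x }.

{ $, n, x }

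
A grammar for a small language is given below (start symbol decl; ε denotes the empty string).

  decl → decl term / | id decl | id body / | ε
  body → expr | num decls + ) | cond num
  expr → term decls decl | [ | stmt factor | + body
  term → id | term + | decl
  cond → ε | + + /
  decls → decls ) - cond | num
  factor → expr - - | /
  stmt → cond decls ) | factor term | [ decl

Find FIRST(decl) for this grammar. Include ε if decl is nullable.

From decl → decl term /: decl, term nullable, take FIRST(decl) ∪ FIRST(term) ∪ {/} = { +, /, id }.
decl → id decl contributes {id}.
decl → id body / contributes {id}.
decl → ε contributes ε.
Union: FIRST(decl) = { +, /, id, ε }.

{ +, /, id, ε }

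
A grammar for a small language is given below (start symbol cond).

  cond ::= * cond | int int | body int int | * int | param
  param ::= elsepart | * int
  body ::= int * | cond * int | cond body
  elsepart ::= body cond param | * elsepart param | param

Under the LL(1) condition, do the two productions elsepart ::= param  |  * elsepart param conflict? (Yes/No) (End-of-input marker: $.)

Yes

FIRST(param) = { *, int } and FIRST(* elsepart param) = { * }.
Both contain *, so the two alternatives are not disjoint — LL(1) conflict.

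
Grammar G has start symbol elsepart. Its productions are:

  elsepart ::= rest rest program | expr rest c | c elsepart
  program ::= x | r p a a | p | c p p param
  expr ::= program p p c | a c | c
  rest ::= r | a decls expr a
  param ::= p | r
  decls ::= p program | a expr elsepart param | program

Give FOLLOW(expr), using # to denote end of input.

In elsepart ::= expr rest c: add FIRST(rest c) = { a, r }.
In rest ::= a decls expr a: add FIRST(a) = { a }.
In decls ::= a expr elsepart param: add FIRST(elsepart param) = { a, c, p, r, x }.
Union: FOLLOW(expr) = { a, c, p, r, x }.

{ a, c, p, r, x }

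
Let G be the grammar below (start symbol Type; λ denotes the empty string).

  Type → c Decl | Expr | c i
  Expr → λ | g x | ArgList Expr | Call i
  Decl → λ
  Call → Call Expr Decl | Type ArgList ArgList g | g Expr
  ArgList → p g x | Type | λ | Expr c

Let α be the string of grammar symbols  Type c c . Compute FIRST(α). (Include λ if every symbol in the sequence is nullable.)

{ c, g, p }

Add FIRST(Type)\{λ} = { c, g, p }; Type is nullable, continue.
c is a terminal; add {c} and stop.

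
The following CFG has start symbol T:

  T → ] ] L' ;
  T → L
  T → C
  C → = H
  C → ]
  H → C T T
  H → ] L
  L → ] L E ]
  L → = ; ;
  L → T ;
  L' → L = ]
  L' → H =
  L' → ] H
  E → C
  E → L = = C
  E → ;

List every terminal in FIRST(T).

T → ] ] L' ; contributes {]}.
From T → L: add FIRST(L) = { =, ] }.
From T → C: add FIRST(C) = { =, ] }.
Union: FIRST(T) = { =, ] }.

{ =, ] }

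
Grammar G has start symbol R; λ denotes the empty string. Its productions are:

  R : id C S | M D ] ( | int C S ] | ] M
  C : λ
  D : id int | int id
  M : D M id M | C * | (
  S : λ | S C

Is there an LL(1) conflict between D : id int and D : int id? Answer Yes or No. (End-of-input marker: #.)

FIRST(id int) = { id } and FIRST(int id) = { int }.
The FIRST sets are disjoint and neither alternative is nullable — no conflict.

No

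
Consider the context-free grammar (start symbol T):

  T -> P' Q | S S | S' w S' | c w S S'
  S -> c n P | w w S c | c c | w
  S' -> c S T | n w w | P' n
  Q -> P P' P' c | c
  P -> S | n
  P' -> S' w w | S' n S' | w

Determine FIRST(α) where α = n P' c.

n is a terminal; add {n} and stop.

{ n }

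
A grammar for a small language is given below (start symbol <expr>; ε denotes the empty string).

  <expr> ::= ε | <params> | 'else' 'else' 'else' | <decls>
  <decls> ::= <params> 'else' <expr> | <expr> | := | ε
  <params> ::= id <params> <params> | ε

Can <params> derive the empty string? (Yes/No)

<params> has an ε-production, so <params> ⇒ ε.

Yes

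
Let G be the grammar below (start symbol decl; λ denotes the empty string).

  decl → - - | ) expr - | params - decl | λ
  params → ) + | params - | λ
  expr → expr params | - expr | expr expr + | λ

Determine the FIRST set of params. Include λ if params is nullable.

params → ) + contributes {)}.
From params → params -: params nullable, take FIRST(params) ∪ {-} = { ), - }.
params → λ contributes λ.
Union: FIRST(params) = { ), -, λ }.

{ ), -, λ }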